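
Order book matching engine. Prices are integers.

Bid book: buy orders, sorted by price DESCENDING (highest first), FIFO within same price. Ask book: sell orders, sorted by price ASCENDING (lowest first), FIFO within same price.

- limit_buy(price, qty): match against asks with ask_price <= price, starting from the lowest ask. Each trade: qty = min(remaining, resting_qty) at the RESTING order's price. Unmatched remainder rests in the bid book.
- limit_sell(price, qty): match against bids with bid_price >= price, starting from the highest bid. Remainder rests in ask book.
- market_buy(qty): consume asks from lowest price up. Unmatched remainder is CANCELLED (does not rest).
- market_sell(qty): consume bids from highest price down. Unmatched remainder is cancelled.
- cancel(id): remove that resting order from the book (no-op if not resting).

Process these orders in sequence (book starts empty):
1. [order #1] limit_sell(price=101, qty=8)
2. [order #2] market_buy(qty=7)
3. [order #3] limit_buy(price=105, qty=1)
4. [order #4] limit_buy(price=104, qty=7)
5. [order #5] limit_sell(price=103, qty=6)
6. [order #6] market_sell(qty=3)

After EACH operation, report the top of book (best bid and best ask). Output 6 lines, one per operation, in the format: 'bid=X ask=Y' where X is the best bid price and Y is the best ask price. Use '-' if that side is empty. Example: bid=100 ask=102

After op 1 [order #1] limit_sell(price=101, qty=8): fills=none; bids=[-] asks=[#1:8@101]
After op 2 [order #2] market_buy(qty=7): fills=#2x#1:7@101; bids=[-] asks=[#1:1@101]
After op 3 [order #3] limit_buy(price=105, qty=1): fills=#3x#1:1@101; bids=[-] asks=[-]
After op 4 [order #4] limit_buy(price=104, qty=7): fills=none; bids=[#4:7@104] asks=[-]
After op 5 [order #5] limit_sell(price=103, qty=6): fills=#4x#5:6@104; bids=[#4:1@104] asks=[-]
After op 6 [order #6] market_sell(qty=3): fills=#4x#6:1@104; bids=[-] asks=[-]

Answer: bid=- ask=101
bid=- ask=101
bid=- ask=-
bid=104 ask=-
bid=104 ask=-
bid=- ask=-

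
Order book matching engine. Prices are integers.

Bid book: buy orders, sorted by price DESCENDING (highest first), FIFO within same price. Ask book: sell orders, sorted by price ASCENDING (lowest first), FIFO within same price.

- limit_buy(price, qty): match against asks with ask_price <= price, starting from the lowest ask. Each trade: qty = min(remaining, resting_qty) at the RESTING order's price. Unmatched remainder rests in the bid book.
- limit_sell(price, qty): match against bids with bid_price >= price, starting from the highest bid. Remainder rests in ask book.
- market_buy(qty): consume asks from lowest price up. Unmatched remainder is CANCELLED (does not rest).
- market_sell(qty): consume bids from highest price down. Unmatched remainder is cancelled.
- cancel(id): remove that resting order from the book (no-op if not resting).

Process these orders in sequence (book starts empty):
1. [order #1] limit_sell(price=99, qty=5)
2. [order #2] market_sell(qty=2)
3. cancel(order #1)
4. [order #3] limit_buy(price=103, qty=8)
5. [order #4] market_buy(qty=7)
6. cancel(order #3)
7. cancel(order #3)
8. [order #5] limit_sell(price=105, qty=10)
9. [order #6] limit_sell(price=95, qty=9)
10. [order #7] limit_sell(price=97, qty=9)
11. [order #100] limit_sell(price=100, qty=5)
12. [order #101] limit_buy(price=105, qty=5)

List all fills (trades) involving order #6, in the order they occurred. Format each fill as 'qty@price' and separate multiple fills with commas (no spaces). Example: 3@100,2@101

After op 1 [order #1] limit_sell(price=99, qty=5): fills=none; bids=[-] asks=[#1:5@99]
After op 2 [order #2] market_sell(qty=2): fills=none; bids=[-] asks=[#1:5@99]
After op 3 cancel(order #1): fills=none; bids=[-] asks=[-]
After op 4 [order #3] limit_buy(price=103, qty=8): fills=none; bids=[#3:8@103] asks=[-]
After op 5 [order #4] market_buy(qty=7): fills=none; bids=[#3:8@103] asks=[-]
After op 6 cancel(order #3): fills=none; bids=[-] asks=[-]
After op 7 cancel(order #3): fills=none; bids=[-] asks=[-]
After op 8 [order #5] limit_sell(price=105, qty=10): fills=none; bids=[-] asks=[#5:10@105]
After op 9 [order #6] limit_sell(price=95, qty=9): fills=none; bids=[-] asks=[#6:9@95 #5:10@105]
After op 10 [order #7] limit_sell(price=97, qty=9): fills=none; bids=[-] asks=[#6:9@95 #7:9@97 #5:10@105]
After op 11 [order #100] limit_sell(price=100, qty=5): fills=none; bids=[-] asks=[#6:9@95 #7:9@97 #100:5@100 #5:10@105]
After op 12 [order #101] limit_buy(price=105, qty=5): fills=#101x#6:5@95; bids=[-] asks=[#6:4@95 #7:9@97 #100:5@100 #5:10@105]

Answer: 5@95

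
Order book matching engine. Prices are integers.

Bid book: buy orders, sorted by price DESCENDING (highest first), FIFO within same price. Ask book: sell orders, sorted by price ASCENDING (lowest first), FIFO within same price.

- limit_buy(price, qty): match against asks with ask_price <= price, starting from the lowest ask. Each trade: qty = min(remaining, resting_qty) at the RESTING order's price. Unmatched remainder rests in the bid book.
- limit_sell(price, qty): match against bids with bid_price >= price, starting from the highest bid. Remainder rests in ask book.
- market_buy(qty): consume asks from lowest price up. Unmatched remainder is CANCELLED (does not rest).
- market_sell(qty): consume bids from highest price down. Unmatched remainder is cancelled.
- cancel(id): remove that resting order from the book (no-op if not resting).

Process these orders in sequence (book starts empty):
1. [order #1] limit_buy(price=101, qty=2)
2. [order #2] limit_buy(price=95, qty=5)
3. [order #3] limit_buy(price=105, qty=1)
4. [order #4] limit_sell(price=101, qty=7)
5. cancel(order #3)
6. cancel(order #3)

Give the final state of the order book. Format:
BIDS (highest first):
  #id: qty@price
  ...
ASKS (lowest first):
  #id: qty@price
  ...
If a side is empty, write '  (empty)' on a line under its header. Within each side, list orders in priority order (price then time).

After op 1 [order #1] limit_buy(price=101, qty=2): fills=none; bids=[#1:2@101] asks=[-]
After op 2 [order #2] limit_buy(price=95, qty=5): fills=none; bids=[#1:2@101 #2:5@95] asks=[-]
After op 3 [order #3] limit_buy(price=105, qty=1): fills=none; bids=[#3:1@105 #1:2@101 #2:5@95] asks=[-]
After op 4 [order #4] limit_sell(price=101, qty=7): fills=#3x#4:1@105 #1x#4:2@101; bids=[#2:5@95] asks=[#4:4@101]
After op 5 cancel(order #3): fills=none; bids=[#2:5@95] asks=[#4:4@101]
After op 6 cancel(order #3): fills=none; bids=[#2:5@95] asks=[#4:4@101]

Answer: BIDS (highest first):
  #2: 5@95
ASKS (lowest first):
  #4: 4@101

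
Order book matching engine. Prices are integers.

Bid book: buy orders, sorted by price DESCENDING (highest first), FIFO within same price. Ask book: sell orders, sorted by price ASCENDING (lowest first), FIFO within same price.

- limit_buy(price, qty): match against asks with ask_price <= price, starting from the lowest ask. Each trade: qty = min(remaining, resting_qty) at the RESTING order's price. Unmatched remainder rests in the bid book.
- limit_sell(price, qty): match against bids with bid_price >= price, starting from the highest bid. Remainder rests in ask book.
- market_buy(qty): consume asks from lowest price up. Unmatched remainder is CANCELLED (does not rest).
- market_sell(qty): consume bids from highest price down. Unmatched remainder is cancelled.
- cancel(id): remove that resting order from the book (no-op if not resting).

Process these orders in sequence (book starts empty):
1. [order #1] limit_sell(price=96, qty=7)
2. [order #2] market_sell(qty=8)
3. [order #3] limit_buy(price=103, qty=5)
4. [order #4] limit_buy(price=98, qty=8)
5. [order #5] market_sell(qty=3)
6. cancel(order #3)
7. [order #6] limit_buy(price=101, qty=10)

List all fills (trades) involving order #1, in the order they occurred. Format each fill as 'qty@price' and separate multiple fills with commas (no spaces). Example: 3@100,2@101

Answer: 5@96,2@96

Derivation:
After op 1 [order #1] limit_sell(price=96, qty=7): fills=none; bids=[-] asks=[#1:7@96]
After op 2 [order #2] market_sell(qty=8): fills=none; bids=[-] asks=[#1:7@96]
After op 3 [order #3] limit_buy(price=103, qty=5): fills=#3x#1:5@96; bids=[-] asks=[#1:2@96]
After op 4 [order #4] limit_buy(price=98, qty=8): fills=#4x#1:2@96; bids=[#4:6@98] asks=[-]
After op 5 [order #5] market_sell(qty=3): fills=#4x#5:3@98; bids=[#4:3@98] asks=[-]
After op 6 cancel(order #3): fills=none; bids=[#4:3@98] asks=[-]
After op 7 [order #6] limit_buy(price=101, qty=10): fills=none; bids=[#6:10@101 #4:3@98] asks=[-]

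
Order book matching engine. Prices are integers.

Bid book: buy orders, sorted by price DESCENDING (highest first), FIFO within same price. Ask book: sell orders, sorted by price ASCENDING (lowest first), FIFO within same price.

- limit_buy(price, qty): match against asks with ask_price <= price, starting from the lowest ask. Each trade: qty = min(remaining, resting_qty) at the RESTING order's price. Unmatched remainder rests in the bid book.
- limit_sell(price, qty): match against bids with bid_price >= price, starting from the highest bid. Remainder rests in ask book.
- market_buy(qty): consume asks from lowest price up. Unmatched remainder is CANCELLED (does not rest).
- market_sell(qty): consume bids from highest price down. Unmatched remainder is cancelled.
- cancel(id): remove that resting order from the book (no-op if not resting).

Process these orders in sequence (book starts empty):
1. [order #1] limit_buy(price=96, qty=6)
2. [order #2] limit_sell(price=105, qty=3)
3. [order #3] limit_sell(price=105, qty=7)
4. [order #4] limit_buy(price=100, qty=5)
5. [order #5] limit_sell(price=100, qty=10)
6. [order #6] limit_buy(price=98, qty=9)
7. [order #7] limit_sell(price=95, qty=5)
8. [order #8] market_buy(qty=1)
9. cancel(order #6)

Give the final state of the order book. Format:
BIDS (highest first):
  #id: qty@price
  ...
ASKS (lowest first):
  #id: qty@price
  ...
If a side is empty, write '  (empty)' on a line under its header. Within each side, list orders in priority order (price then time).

After op 1 [order #1] limit_buy(price=96, qty=6): fills=none; bids=[#1:6@96] asks=[-]
After op 2 [order #2] limit_sell(price=105, qty=3): fills=none; bids=[#1:6@96] asks=[#2:3@105]
After op 3 [order #3] limit_sell(price=105, qty=7): fills=none; bids=[#1:6@96] asks=[#2:3@105 #3:7@105]
After op 4 [order #4] limit_buy(price=100, qty=5): fills=none; bids=[#4:5@100 #1:6@96] asks=[#2:3@105 #3:7@105]
After op 5 [order #5] limit_sell(price=100, qty=10): fills=#4x#5:5@100; bids=[#1:6@96] asks=[#5:5@100 #2:3@105 #3:7@105]
After op 6 [order #6] limit_buy(price=98, qty=9): fills=none; bids=[#6:9@98 #1:6@96] asks=[#5:5@100 #2:3@105 #3:7@105]
After op 7 [order #7] limit_sell(price=95, qty=5): fills=#6x#7:5@98; bids=[#6:4@98 #1:6@96] asks=[#5:5@100 #2:3@105 #3:7@105]
After op 8 [order #8] market_buy(qty=1): fills=#8x#5:1@100; bids=[#6:4@98 #1:6@96] asks=[#5:4@100 #2:3@105 #3:7@105]
After op 9 cancel(order #6): fills=none; bids=[#1:6@96] asks=[#5:4@100 #2:3@105 #3:7@105]

Answer: BIDS (highest first):
  #1: 6@96
ASKS (lowest first):
  #5: 4@100
  #2: 3@105
  #3: 7@105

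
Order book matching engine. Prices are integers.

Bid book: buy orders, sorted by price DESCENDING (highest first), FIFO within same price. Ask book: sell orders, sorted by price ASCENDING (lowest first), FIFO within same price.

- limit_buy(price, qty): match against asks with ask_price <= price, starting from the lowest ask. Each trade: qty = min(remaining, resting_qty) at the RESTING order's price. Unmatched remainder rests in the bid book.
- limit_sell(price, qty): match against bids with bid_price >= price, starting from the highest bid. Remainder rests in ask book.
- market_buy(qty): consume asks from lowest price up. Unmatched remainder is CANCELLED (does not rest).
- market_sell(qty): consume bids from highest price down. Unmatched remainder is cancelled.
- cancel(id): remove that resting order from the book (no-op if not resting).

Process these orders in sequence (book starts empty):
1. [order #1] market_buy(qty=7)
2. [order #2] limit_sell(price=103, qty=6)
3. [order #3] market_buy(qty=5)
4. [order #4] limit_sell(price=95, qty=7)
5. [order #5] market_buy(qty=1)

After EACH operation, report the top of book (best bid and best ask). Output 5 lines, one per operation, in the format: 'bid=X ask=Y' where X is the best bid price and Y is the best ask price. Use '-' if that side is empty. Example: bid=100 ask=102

After op 1 [order #1] market_buy(qty=7): fills=none; bids=[-] asks=[-]
After op 2 [order #2] limit_sell(price=103, qty=6): fills=none; bids=[-] asks=[#2:6@103]
After op 3 [order #3] market_buy(qty=5): fills=#3x#2:5@103; bids=[-] asks=[#2:1@103]
After op 4 [order #4] limit_sell(price=95, qty=7): fills=none; bids=[-] asks=[#4:7@95 #2:1@103]
After op 5 [order #5] market_buy(qty=1): fills=#5x#4:1@95; bids=[-] asks=[#4:6@95 #2:1@103]

Answer: bid=- ask=-
bid=- ask=103
bid=- ask=103
bid=- ask=95
bid=- ask=95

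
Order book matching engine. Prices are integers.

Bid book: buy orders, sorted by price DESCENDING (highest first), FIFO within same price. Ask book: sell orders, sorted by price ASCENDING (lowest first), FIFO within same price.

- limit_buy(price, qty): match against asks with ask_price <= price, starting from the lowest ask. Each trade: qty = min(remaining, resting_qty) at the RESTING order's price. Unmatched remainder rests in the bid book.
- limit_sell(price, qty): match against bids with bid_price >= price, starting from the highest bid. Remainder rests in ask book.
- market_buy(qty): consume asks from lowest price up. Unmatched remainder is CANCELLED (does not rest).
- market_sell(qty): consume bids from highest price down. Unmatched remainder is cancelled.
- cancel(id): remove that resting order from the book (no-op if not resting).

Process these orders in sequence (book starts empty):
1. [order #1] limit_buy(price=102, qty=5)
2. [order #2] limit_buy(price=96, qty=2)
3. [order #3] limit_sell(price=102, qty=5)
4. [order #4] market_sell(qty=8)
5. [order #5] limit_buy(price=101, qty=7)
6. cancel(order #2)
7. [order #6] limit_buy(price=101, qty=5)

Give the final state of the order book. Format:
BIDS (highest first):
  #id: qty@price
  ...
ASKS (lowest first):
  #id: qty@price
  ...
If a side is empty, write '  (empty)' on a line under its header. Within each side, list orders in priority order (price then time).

Answer: BIDS (highest first):
  #5: 7@101
  #6: 5@101
ASKS (lowest first):
  (empty)

Derivation:
After op 1 [order #1] limit_buy(price=102, qty=5): fills=none; bids=[#1:5@102] asks=[-]
After op 2 [order #2] limit_buy(price=96, qty=2): fills=none; bids=[#1:5@102 #2:2@96] asks=[-]
After op 3 [order #3] limit_sell(price=102, qty=5): fills=#1x#3:5@102; bids=[#2:2@96] asks=[-]
After op 4 [order #4] market_sell(qty=8): fills=#2x#4:2@96; bids=[-] asks=[-]
After op 5 [order #5] limit_buy(price=101, qty=7): fills=none; bids=[#5:7@101] asks=[-]
After op 6 cancel(order #2): fills=none; bids=[#5:7@101] asks=[-]
After op 7 [order #6] limit_buy(price=101, qty=5): fills=none; bids=[#5:7@101 #6:5@101] asks=[-]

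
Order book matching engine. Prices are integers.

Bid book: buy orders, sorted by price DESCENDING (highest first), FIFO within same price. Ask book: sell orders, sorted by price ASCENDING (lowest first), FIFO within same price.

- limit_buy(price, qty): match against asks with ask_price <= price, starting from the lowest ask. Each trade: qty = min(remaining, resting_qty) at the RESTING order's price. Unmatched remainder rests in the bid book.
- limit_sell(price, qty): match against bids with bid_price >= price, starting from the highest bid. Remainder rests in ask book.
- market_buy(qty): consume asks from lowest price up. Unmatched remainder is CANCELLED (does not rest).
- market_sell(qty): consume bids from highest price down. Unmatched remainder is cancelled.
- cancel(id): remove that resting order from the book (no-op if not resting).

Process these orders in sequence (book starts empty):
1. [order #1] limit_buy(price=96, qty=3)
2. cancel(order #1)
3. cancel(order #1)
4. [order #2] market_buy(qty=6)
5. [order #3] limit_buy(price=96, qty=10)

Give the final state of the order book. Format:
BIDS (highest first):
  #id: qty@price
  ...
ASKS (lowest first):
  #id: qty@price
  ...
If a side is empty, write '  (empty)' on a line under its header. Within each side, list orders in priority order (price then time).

Answer: BIDS (highest first):
  #3: 10@96
ASKS (lowest first):
  (empty)

Derivation:
After op 1 [order #1] limit_buy(price=96, qty=3): fills=none; bids=[#1:3@96] asks=[-]
After op 2 cancel(order #1): fills=none; bids=[-] asks=[-]
After op 3 cancel(order #1): fills=none; bids=[-] asks=[-]
After op 4 [order #2] market_buy(qty=6): fills=none; bids=[-] asks=[-]
After op 5 [order #3] limit_buy(price=96, qty=10): fills=none; bids=[#3:10@96] asks=[-]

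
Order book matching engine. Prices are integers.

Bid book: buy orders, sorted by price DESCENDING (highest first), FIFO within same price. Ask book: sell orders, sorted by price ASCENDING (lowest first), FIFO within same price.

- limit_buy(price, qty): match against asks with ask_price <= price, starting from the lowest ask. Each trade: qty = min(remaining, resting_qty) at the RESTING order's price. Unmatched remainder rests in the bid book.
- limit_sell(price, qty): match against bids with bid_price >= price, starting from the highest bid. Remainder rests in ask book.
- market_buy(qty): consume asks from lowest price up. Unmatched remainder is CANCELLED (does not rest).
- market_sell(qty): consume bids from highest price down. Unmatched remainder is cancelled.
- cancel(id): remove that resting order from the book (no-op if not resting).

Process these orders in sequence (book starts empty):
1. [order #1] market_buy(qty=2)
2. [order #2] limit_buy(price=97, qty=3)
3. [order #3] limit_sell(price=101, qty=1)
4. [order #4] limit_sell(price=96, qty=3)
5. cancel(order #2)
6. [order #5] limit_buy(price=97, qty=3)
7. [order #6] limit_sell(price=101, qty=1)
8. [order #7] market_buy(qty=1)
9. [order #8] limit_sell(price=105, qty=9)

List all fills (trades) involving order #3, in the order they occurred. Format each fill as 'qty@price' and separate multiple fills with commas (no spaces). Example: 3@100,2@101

Answer: 1@101

Derivation:
After op 1 [order #1] market_buy(qty=2): fills=none; bids=[-] asks=[-]
After op 2 [order #2] limit_buy(price=97, qty=3): fills=none; bids=[#2:3@97] asks=[-]
After op 3 [order #3] limit_sell(price=101, qty=1): fills=none; bids=[#2:3@97] asks=[#3:1@101]
After op 4 [order #4] limit_sell(price=96, qty=3): fills=#2x#4:3@97; bids=[-] asks=[#3:1@101]
After op 5 cancel(order #2): fills=none; bids=[-] asks=[#3:1@101]
After op 6 [order #5] limit_buy(price=97, qty=3): fills=none; bids=[#5:3@97] asks=[#3:1@101]
After op 7 [order #6] limit_sell(price=101, qty=1): fills=none; bids=[#5:3@97] asks=[#3:1@101 #6:1@101]
After op 8 [order #7] market_buy(qty=1): fills=#7x#3:1@101; bids=[#5:3@97] asks=[#6:1@101]
After op 9 [order #8] limit_sell(price=105, qty=9): fills=none; bids=[#5:3@97] asks=[#6:1@101 #8:9@105]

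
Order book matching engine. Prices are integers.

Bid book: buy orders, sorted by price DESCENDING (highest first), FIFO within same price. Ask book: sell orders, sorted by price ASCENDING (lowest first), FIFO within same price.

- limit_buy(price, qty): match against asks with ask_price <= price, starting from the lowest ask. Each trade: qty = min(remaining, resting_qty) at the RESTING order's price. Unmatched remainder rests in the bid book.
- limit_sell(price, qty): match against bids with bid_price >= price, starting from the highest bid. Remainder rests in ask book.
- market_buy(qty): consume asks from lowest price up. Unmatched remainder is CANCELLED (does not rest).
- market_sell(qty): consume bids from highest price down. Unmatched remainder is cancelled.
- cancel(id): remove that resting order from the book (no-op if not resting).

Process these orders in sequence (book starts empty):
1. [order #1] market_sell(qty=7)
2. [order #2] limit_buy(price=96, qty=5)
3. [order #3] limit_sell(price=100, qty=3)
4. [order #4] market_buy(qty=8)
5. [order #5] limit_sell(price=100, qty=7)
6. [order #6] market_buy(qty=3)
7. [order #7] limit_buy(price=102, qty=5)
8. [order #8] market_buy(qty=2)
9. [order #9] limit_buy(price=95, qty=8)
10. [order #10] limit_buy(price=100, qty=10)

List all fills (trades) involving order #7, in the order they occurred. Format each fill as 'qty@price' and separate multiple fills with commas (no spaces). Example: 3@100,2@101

Answer: 4@100

Derivation:
After op 1 [order #1] market_sell(qty=7): fills=none; bids=[-] asks=[-]
After op 2 [order #2] limit_buy(price=96, qty=5): fills=none; bids=[#2:5@96] asks=[-]
After op 3 [order #3] limit_sell(price=100, qty=3): fills=none; bids=[#2:5@96] asks=[#3:3@100]
After op 4 [order #4] market_buy(qty=8): fills=#4x#3:3@100; bids=[#2:5@96] asks=[-]
After op 5 [order #5] limit_sell(price=100, qty=7): fills=none; bids=[#2:5@96] asks=[#5:7@100]
After op 6 [order #6] market_buy(qty=3): fills=#6x#5:3@100; bids=[#2:5@96] asks=[#5:4@100]
After op 7 [order #7] limit_buy(price=102, qty=5): fills=#7x#5:4@100; bids=[#7:1@102 #2:5@96] asks=[-]
After op 8 [order #8] market_buy(qty=2): fills=none; bids=[#7:1@102 #2:5@96] asks=[-]
After op 9 [order #9] limit_buy(price=95, qty=8): fills=none; bids=[#7:1@102 #2:5@96 #9:8@95] asks=[-]
After op 10 [order #10] limit_buy(price=100, qty=10): fills=none; bids=[#7:1@102 #10:10@100 #2:5@96 #9:8@95] asks=[-]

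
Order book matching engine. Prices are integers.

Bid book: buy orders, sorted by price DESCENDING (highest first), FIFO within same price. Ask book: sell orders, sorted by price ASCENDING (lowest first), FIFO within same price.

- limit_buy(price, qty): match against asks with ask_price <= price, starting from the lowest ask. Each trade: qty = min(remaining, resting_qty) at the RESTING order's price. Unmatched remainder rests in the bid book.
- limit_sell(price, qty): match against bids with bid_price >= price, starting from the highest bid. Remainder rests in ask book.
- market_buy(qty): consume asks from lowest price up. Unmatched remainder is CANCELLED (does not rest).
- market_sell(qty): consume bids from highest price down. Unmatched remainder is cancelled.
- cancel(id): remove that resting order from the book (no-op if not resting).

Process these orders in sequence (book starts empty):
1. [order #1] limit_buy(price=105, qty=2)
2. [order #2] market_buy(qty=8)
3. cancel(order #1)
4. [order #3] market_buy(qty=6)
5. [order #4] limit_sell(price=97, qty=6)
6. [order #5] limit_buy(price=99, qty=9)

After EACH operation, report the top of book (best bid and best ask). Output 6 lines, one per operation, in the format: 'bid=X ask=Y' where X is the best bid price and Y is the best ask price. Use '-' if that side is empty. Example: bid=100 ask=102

After op 1 [order #1] limit_buy(price=105, qty=2): fills=none; bids=[#1:2@105] asks=[-]
After op 2 [order #2] market_buy(qty=8): fills=none; bids=[#1:2@105] asks=[-]
After op 3 cancel(order #1): fills=none; bids=[-] asks=[-]
After op 4 [order #3] market_buy(qty=6): fills=none; bids=[-] asks=[-]
After op 5 [order #4] limit_sell(price=97, qty=6): fills=none; bids=[-] asks=[#4:6@97]
After op 6 [order #5] limit_buy(price=99, qty=9): fills=#5x#4:6@97; bids=[#5:3@99] asks=[-]

Answer: bid=105 ask=-
bid=105 ask=-
bid=- ask=-
bid=- ask=-
bid=- ask=97
bid=99 ask=-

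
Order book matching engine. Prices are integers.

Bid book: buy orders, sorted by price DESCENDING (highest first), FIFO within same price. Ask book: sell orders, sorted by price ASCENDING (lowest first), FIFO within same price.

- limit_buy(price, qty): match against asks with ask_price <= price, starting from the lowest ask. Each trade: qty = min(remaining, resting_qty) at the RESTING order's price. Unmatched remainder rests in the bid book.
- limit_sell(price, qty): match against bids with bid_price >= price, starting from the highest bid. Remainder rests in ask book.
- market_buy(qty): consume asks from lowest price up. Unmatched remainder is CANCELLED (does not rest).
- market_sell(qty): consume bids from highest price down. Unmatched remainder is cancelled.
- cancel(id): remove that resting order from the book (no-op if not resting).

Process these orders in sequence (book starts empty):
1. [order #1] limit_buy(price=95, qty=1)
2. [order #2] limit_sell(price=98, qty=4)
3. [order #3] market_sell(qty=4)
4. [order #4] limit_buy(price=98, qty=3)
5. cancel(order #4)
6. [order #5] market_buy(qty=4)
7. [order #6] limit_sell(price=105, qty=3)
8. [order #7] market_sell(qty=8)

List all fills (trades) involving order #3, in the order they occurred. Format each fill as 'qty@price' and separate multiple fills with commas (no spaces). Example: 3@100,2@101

After op 1 [order #1] limit_buy(price=95, qty=1): fills=none; bids=[#1:1@95] asks=[-]
After op 2 [order #2] limit_sell(price=98, qty=4): fills=none; bids=[#1:1@95] asks=[#2:4@98]
After op 3 [order #3] market_sell(qty=4): fills=#1x#3:1@95; bids=[-] asks=[#2:4@98]
After op 4 [order #4] limit_buy(price=98, qty=3): fills=#4x#2:3@98; bids=[-] asks=[#2:1@98]
After op 5 cancel(order #4): fills=none; bids=[-] asks=[#2:1@98]
After op 6 [order #5] market_buy(qty=4): fills=#5x#2:1@98; bids=[-] asks=[-]
After op 7 [order #6] limit_sell(price=105, qty=3): fills=none; bids=[-] asks=[#6:3@105]
After op 8 [order #7] market_sell(qty=8): fills=none; bids=[-] asks=[#6:3@105]

Answer: 1@95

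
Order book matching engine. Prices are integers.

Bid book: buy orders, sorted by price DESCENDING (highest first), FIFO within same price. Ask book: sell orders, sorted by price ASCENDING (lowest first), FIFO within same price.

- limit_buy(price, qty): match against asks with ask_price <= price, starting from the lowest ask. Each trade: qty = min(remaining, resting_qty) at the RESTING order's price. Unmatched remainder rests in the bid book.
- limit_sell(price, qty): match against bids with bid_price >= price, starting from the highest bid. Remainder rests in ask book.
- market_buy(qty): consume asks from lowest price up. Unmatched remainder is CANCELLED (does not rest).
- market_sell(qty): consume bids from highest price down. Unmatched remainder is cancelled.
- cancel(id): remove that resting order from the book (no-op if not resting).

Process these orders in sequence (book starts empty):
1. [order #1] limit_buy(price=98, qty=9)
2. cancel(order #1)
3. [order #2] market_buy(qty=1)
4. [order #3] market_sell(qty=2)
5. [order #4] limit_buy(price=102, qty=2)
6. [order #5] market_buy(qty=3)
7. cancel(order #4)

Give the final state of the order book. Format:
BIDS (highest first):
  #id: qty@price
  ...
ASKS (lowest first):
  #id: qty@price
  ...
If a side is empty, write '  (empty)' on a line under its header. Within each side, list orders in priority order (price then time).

Answer: BIDS (highest first):
  (empty)
ASKS (lowest first):
  (empty)

Derivation:
After op 1 [order #1] limit_buy(price=98, qty=9): fills=none; bids=[#1:9@98] asks=[-]
After op 2 cancel(order #1): fills=none; bids=[-] asks=[-]
After op 3 [order #2] market_buy(qty=1): fills=none; bids=[-] asks=[-]
After op 4 [order #3] market_sell(qty=2): fills=none; bids=[-] asks=[-]
After op 5 [order #4] limit_buy(price=102, qty=2): fills=none; bids=[#4:2@102] asks=[-]
After op 6 [order #5] market_buy(qty=3): fills=none; bids=[#4:2@102] asks=[-]
After op 7 cancel(order #4): fills=none; bids=[-] asks=[-]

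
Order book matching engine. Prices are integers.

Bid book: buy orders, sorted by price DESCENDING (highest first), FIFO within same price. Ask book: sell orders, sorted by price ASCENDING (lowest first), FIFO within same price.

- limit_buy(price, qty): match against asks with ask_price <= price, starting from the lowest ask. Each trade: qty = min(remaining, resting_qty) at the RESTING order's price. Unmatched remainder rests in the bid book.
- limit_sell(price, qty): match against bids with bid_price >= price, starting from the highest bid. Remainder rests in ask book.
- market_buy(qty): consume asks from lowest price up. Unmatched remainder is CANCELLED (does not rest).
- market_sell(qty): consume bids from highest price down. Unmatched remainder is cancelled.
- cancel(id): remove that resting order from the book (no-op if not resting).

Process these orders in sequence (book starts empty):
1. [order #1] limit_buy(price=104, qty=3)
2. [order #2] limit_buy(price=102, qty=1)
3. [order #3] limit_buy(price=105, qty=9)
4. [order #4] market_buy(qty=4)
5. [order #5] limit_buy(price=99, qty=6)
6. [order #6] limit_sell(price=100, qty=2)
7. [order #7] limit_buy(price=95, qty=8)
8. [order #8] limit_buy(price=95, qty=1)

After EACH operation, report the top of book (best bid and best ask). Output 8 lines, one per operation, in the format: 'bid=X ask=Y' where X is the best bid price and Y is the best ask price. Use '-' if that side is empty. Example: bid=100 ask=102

After op 1 [order #1] limit_buy(price=104, qty=3): fills=none; bids=[#1:3@104] asks=[-]
After op 2 [order #2] limit_buy(price=102, qty=1): fills=none; bids=[#1:3@104 #2:1@102] asks=[-]
After op 3 [order #3] limit_buy(price=105, qty=9): fills=none; bids=[#3:9@105 #1:3@104 #2:1@102] asks=[-]
After op 4 [order #4] market_buy(qty=4): fills=none; bids=[#3:9@105 #1:3@104 #2:1@102] asks=[-]
After op 5 [order #5] limit_buy(price=99, qty=6): fills=none; bids=[#3:9@105 #1:3@104 #2:1@102 #5:6@99] asks=[-]
After op 6 [order #6] limit_sell(price=100, qty=2): fills=#3x#6:2@105; bids=[#3:7@105 #1:3@104 #2:1@102 #5:6@99] asks=[-]
After op 7 [order #7] limit_buy(price=95, qty=8): fills=none; bids=[#3:7@105 #1:3@104 #2:1@102 #5:6@99 #7:8@95] asks=[-]
After op 8 [order #8] limit_buy(price=95, qty=1): fills=none; bids=[#3:7@105 #1:3@104 #2:1@102 #5:6@99 #7:8@95 #8:1@95] asks=[-]

Answer: bid=104 ask=-
bid=104 ask=-
bid=105 ask=-
bid=105 ask=-
bid=105 ask=-
bid=105 ask=-
bid=105 ask=-
bid=105 ask=-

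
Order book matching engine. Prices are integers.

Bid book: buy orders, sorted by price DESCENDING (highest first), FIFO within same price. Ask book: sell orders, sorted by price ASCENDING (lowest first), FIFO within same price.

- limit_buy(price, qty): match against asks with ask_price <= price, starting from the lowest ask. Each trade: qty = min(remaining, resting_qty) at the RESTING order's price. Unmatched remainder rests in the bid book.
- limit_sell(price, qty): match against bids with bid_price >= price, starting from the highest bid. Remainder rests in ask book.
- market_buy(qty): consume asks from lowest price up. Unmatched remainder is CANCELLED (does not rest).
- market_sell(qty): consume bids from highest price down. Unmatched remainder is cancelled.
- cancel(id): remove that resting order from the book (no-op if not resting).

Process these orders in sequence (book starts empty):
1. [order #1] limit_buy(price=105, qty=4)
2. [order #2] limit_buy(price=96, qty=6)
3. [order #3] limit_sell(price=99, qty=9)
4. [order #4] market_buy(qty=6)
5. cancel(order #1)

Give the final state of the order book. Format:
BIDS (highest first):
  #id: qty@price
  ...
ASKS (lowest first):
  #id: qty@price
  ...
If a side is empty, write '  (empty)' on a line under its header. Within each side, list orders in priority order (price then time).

After op 1 [order #1] limit_buy(price=105, qty=4): fills=none; bids=[#1:4@105] asks=[-]
After op 2 [order #2] limit_buy(price=96, qty=6): fills=none; bids=[#1:4@105 #2:6@96] asks=[-]
After op 3 [order #3] limit_sell(price=99, qty=9): fills=#1x#3:4@105; bids=[#2:6@96] asks=[#3:5@99]
After op 4 [order #4] market_buy(qty=6): fills=#4x#3:5@99; bids=[#2:6@96] asks=[-]
After op 5 cancel(order #1): fills=none; bids=[#2:6@96] asks=[-]

Answer: BIDS (highest first):
  #2: 6@96
ASKS (lowest first):
  (empty)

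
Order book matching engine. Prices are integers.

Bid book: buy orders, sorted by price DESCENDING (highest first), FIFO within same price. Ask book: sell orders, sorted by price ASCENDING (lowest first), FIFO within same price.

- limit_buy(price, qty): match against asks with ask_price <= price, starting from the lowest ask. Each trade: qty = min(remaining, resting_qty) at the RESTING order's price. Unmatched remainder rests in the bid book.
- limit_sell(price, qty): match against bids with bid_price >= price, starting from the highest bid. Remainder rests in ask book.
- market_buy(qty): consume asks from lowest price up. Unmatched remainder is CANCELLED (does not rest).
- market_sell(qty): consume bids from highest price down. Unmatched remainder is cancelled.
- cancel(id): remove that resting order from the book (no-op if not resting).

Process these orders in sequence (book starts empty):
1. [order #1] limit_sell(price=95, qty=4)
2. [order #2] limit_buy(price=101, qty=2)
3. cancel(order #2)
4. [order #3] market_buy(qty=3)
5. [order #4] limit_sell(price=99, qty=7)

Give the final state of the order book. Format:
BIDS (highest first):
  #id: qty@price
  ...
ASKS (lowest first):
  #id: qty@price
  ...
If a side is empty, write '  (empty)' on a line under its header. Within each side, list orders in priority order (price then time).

After op 1 [order #1] limit_sell(price=95, qty=4): fills=none; bids=[-] asks=[#1:4@95]
After op 2 [order #2] limit_buy(price=101, qty=2): fills=#2x#1:2@95; bids=[-] asks=[#1:2@95]
After op 3 cancel(order #2): fills=none; bids=[-] asks=[#1:2@95]
After op 4 [order #3] market_buy(qty=3): fills=#3x#1:2@95; bids=[-] asks=[-]
After op 5 [order #4] limit_sell(price=99, qty=7): fills=none; bids=[-] asks=[#4:7@99]

Answer: BIDS (highest first):
  (empty)
ASKS (lowest first):
  #4: 7@99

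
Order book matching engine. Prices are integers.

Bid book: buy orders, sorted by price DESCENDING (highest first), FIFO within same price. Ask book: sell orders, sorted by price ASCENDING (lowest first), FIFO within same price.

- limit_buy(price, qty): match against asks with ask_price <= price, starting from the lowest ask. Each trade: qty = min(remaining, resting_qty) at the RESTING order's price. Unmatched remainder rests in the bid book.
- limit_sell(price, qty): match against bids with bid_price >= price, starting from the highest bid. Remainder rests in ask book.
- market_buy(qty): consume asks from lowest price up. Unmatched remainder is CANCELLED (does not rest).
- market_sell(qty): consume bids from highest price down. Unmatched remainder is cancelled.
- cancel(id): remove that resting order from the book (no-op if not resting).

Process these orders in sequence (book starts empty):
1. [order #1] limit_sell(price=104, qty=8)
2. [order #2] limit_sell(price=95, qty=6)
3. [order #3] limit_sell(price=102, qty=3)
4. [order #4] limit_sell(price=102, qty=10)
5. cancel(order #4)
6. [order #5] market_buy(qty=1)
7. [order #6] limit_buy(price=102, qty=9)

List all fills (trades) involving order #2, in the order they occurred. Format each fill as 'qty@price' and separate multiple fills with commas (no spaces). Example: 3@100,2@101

Answer: 1@95,5@95

Derivation:
After op 1 [order #1] limit_sell(price=104, qty=8): fills=none; bids=[-] asks=[#1:8@104]
After op 2 [order #2] limit_sell(price=95, qty=6): fills=none; bids=[-] asks=[#2:6@95 #1:8@104]
After op 3 [order #3] limit_sell(price=102, qty=3): fills=none; bids=[-] asks=[#2:6@95 #3:3@102 #1:8@104]
After op 4 [order #4] limit_sell(price=102, qty=10): fills=none; bids=[-] asks=[#2:6@95 #3:3@102 #4:10@102 #1:8@104]
After op 5 cancel(order #4): fills=none; bids=[-] asks=[#2:6@95 #3:3@102 #1:8@104]
After op 6 [order #5] market_buy(qty=1): fills=#5x#2:1@95; bids=[-] asks=[#2:5@95 #3:3@102 #1:8@104]
After op 7 [order #6] limit_buy(price=102, qty=9): fills=#6x#2:5@95 #6x#3:3@102; bids=[#6:1@102] asks=[#1:8@104]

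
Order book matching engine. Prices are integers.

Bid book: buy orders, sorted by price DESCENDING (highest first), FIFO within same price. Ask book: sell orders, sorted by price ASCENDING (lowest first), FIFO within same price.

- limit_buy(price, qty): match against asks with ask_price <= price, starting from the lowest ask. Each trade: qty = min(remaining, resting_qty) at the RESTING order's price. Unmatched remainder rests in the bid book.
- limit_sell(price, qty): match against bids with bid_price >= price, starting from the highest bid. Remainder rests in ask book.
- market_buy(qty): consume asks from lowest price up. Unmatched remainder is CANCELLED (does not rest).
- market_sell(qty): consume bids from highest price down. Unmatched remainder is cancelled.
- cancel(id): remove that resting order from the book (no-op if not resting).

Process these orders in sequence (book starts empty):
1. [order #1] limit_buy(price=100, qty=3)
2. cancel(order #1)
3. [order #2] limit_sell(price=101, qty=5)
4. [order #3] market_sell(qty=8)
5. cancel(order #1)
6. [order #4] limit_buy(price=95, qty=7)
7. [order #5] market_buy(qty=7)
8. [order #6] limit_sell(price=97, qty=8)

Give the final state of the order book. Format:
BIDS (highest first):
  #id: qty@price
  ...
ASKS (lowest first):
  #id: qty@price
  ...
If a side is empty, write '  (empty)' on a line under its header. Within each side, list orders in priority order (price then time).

After op 1 [order #1] limit_buy(price=100, qty=3): fills=none; bids=[#1:3@100] asks=[-]
After op 2 cancel(order #1): fills=none; bids=[-] asks=[-]
After op 3 [order #2] limit_sell(price=101, qty=5): fills=none; bids=[-] asks=[#2:5@101]
After op 4 [order #3] market_sell(qty=8): fills=none; bids=[-] asks=[#2:5@101]
After op 5 cancel(order #1): fills=none; bids=[-] asks=[#2:5@101]
After op 6 [order #4] limit_buy(price=95, qty=7): fills=none; bids=[#4:7@95] asks=[#2:5@101]
After op 7 [order #5] market_buy(qty=7): fills=#5x#2:5@101; bids=[#4:7@95] asks=[-]
After op 8 [order #6] limit_sell(price=97, qty=8): fills=none; bids=[#4:7@95] asks=[#6:8@97]

Answer: BIDS (highest first):
  #4: 7@95
ASKS (lowest first):
  #6: 8@97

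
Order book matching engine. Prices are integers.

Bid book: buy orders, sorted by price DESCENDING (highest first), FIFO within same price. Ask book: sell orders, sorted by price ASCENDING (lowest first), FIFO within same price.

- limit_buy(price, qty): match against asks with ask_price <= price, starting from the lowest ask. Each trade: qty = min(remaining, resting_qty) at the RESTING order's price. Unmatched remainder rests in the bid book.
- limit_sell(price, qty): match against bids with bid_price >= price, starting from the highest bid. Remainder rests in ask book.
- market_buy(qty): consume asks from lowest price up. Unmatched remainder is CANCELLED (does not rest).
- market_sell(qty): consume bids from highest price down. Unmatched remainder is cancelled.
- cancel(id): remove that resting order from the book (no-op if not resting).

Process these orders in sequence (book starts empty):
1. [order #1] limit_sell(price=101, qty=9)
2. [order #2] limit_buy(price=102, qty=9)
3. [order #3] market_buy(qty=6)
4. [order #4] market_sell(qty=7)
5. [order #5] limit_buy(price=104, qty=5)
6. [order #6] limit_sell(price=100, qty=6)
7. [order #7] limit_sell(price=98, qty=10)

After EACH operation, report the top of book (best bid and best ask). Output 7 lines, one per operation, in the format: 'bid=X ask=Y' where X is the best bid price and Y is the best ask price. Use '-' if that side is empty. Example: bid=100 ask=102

After op 1 [order #1] limit_sell(price=101, qty=9): fills=none; bids=[-] asks=[#1:9@101]
After op 2 [order #2] limit_buy(price=102, qty=9): fills=#2x#1:9@101; bids=[-] asks=[-]
After op 3 [order #3] market_buy(qty=6): fills=none; bids=[-] asks=[-]
After op 4 [order #4] market_sell(qty=7): fills=none; bids=[-] asks=[-]
After op 5 [order #5] limit_buy(price=104, qty=5): fills=none; bids=[#5:5@104] asks=[-]
After op 6 [order #6] limit_sell(price=100, qty=6): fills=#5x#6:5@104; bids=[-] asks=[#6:1@100]
After op 7 [order #7] limit_sell(price=98, qty=10): fills=none; bids=[-] asks=[#7:10@98 #6:1@100]

Answer: bid=- ask=101
bid=- ask=-
bid=- ask=-
bid=- ask=-
bid=104 ask=-
bid=- ask=100
bid=- ask=98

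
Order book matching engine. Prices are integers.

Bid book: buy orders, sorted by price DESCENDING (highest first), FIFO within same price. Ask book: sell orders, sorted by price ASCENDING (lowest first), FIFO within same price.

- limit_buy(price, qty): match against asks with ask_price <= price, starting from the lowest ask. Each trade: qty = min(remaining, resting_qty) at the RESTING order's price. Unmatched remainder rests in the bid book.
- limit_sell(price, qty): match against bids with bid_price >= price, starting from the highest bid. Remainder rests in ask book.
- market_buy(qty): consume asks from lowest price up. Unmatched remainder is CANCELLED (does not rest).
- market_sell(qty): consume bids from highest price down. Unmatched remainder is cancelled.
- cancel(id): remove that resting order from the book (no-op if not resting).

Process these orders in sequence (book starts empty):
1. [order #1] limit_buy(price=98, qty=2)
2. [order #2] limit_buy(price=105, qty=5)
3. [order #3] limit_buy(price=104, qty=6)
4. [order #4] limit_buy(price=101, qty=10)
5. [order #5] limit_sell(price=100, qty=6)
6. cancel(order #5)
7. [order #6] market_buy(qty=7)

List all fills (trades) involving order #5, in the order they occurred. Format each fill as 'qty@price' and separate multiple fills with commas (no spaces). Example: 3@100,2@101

Answer: 5@105,1@104

Derivation:
After op 1 [order #1] limit_buy(price=98, qty=2): fills=none; bids=[#1:2@98] asks=[-]
After op 2 [order #2] limit_buy(price=105, qty=5): fills=none; bids=[#2:5@105 #1:2@98] asks=[-]
After op 3 [order #3] limit_buy(price=104, qty=6): fills=none; bids=[#2:5@105 #3:6@104 #1:2@98] asks=[-]
After op 4 [order #4] limit_buy(price=101, qty=10): fills=none; bids=[#2:5@105 #3:6@104 #4:10@101 #1:2@98] asks=[-]
After op 5 [order #5] limit_sell(price=100, qty=6): fills=#2x#5:5@105 #3x#5:1@104; bids=[#3:5@104 #4:10@101 #1:2@98] asks=[-]
After op 6 cancel(order #5): fills=none; bids=[#3:5@104 #4:10@101 #1:2@98] asks=[-]
After op 7 [order #6] market_buy(qty=7): fills=none; bids=[#3:5@104 #4:10@101 #1:2@98] asks=[-]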